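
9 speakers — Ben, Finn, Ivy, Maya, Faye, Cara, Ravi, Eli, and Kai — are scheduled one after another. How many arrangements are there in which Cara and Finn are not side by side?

Of the 9! = 362880 arrangements, those with Cara and Finn adjacent number 2 × 8! = 80640 (treat the pair as a block with 2 internal orders).
Complementary counting: 362880 − 80640 = 282240.

282240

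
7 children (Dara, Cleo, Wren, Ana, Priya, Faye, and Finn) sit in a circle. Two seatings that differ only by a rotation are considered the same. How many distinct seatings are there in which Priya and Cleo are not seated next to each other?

480

Without the restriction there are (6)! = 720 seatings.
Seatings with Priya beside Cleo: treat them as a block with 2 internal orders, giving 2 × (5)! = 240.
Subtracting, 720 − 240 = 480.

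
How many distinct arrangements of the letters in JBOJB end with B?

12

Fix B in the last position and arrange the remaining 4 letters.
Those 4 letters have J appearing twice, giving (4)!/(2!) = 12.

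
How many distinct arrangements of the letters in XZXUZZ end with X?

20

Fix X in the last position and arrange the remaining 5 letters.
Those 5 letters have Z appearing 3 times, giving (5)!/(3!) = 20.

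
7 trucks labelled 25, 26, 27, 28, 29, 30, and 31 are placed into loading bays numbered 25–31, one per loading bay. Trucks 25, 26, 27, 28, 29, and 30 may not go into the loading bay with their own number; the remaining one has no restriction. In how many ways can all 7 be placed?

Let Aᵢ (for 25 ≤ i ≤ 30) be the placements that put truck i in its forbidden loading bay. Any j of these fix j positions, leaving (7−j)! ways to fill the rest, and there are C(6,j) ways to pick which j.
By inclusion–exclusion, the number of valid placements is Σ_{j=0}^{6} (−1)^j C(6,j)·(7−j)!.
Computing: 5040 − 4320 + 1800 − 480 + 90 − 12 + 1 = 2119.

2119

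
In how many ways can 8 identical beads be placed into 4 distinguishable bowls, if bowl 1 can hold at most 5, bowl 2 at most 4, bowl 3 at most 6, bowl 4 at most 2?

76

By stars and bars, unrestricted non-negative solutions to x_1+…+x_4 = 8 number C(8+3,3) = 165.
Subtract solutions that violate a single cap (substitute x_i' = x_i − (cap_i+1)): x_1 ≥ 6 gives C(5,3) = 10; x_2 ≥ 5 gives C(6,3) = 20; x_3 ≥ 7 gives C(4,3) = 4; x_4 ≥ 3 gives C(8,3) = 56. Together 90.
Add back pairs where two caps are both exceeded: 0 + 0 + 0 + 0 + 1 + 0 = 1.
By inclusion–exclusion the count is 165 − 90 + 1 = 76.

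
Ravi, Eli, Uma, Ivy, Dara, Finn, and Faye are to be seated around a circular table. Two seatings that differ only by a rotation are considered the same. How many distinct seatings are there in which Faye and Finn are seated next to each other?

Glue Faye and Finn into a block (2 internal orders). Seating 6 units around a circle gives (5)! arrangements.
So 2 × (5)! = 2 × 120 = 240.

240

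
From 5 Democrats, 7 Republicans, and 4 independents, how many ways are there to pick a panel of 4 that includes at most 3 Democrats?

1815

Split by how many Democrats are chosen (0 through 3).
Sum: C(5,0)·C(11,4) + C(5,1)·C(11,3) + C(5,2)·C(11,2) + C(5,3)·C(11,1) = 330 + 825 + 550 + 110 = 1815.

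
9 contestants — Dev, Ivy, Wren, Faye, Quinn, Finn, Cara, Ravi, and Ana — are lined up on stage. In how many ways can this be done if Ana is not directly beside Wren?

There are 9! = 362880 arrangements in all. If Ana and Wren are adjacent, merging them into one block gives 2·(8)! = 80640 arrangements.
Complementary counting: 362880 − 80640 = 282240.

282240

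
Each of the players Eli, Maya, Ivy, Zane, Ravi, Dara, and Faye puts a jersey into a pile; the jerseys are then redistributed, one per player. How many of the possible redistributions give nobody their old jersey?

1854

Let Aᵢ be the assignments in which player i gets their old jersey. We want the size of the complement of A₁∪…∪A_7.
By inclusion–exclusion this is Σ_{j=0}^{7} (−1)^j C(7,j)·(7−j)!.
Computing: 5040 − 5040 + 2520 − 840 + 210 − 42 + 7 − 1 = 1854.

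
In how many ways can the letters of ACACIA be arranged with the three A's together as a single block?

Treat the 3 copies of A as a single block. The multiset to arrange is then {AAA, C, C, I}, 4 items in all.
That gives (4)!/(2!) = 12 arrangements.

12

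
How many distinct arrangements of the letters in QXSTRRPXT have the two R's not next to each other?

There are 9!/(2!·2!·2!) = 45360 arrangements of QXSTRRPXT in total.
Arrangements with the R's together: treat RR as one letter, giving (8)!/(2!·2!) = 10080.
Subtracting, 45360 − 10080 = 35280 arrangements keep the R's apart.

35280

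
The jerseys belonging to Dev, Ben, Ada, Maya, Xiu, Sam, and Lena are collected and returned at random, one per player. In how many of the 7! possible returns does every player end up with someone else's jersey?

Let Aᵢ be the assignments in which player i gets their old jersey. We want the size of the complement of A₁∪…∪A_7.
By inclusion–exclusion this is Σ_{j=0}^{7} (−1)^j C(7,j)·(7−j)!.
Computing: 5040 − 5040 + 2520 − 840 + 210 − 42 + 7 − 1 = 1854.

1854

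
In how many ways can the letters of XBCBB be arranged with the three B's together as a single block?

Treat the 3 copies of B as a single block. The multiset to arrange is then {BBB, C, X}, 3 items in all.
All 3 items are distinct, so there are (3)! = 6 arrangements.

6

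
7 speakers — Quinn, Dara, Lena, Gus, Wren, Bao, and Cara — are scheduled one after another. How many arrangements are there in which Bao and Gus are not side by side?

3600

There are 7! = 5040 arrangements in all. If Bao and Gus are adjacent, merging them into one block gives 2·(6)! = 1440 arrangements.
So 5040 − 1440 = 3600 arrangements keep them apart.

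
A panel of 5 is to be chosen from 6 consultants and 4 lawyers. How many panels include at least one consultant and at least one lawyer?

Total 5-person selections from all 10: C(10,5) = 252.
Selections missing a whole group: no consultants → C(4,5) = 0; no lawyers → C(6,5) = 6.
Both groups omitted at once is impossible, so 252 − 6 = 246.

246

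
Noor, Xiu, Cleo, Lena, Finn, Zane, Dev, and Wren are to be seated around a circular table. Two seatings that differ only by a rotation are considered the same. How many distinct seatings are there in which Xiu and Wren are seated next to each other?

Treat {Xiu, Wren} as one unit (2 internal orders) and seat the resulting 7 units around the table: (6)! circular arrangements.
So 2 × (6)! = 2 × 720 = 1440.

1440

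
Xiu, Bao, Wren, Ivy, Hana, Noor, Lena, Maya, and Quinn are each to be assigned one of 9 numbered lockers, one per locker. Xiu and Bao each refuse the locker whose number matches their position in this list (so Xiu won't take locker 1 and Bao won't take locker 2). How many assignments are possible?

Let Aᵢ (for i ∈ {1, 2}) be the placements that put person i in their forbidden locker. Any j of these fix j positions, leaving (9−j)! ways to fill the rest, and there are C(2,j) ways to pick which j.
By inclusion–exclusion, the number of valid placements is Σ_{j=0}^{2} (−1)^j C(2,j)·(9−j)!.
Computing: 362880 − 80640 + 5040 = 287280.

287280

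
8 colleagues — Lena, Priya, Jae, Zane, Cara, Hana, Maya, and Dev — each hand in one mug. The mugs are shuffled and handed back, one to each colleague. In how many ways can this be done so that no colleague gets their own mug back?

Let Aᵢ be the assignments in which colleague i gets their own mug. We want the size of the complement of A₁∪…∪A_8.
By inclusion–exclusion this is Σ_{j=0}^{8} (−1)^j C(8,j)·(8−j)!.
Computing: 40320 − 40320 + 20160 − 6720 + 1680 − 336 + 56 − 8 + 1 = 14833.

14833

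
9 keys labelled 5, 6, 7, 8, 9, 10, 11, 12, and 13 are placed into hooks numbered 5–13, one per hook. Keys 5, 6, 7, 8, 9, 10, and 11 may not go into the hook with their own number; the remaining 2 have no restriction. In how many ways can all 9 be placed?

Let Aᵢ (for 5 ≤ i ≤ 11) be the placements that put key i in its forbidden hook. Any j of these fix j positions, leaving (9−j)! ways to fill the rest, and there are C(7,j) ways to pick which j.
By inclusion–exclusion, the number of valid placements is Σ_{j=0}^{7} (−1)^j C(7,j)·(9−j)!.
Computing: 362880 − 282240 + 105840 − 25200 + 4200 − 504 + 42 − 2 = 165016.

165016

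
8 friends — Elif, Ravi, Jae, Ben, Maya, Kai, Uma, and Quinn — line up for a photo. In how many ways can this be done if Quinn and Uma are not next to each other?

30240

Of the 8! = 40320 arrangements, those with Quinn and Uma adjacent number 2 × 7! = 10080 (treat the pair as a block with 2 internal orders).
Complementary counting: 40320 − 10080 = 30240.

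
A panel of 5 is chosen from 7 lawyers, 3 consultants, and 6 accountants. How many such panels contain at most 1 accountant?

1512

Split by how many accountants are chosen (0 through 1).
Sum: C(6,0)·C(10,5) + C(6,1)·C(10,4) = 252 + 1260 = 1512.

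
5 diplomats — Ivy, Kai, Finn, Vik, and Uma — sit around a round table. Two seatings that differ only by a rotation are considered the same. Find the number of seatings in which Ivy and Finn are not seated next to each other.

Without the restriction there are (4)! = 24 seatings.
Seatings with Ivy beside Finn: treat them as a block with 2 internal orders, giving 2 × (3)! = 12.
Subtracting, 24 − 12 = 12.

12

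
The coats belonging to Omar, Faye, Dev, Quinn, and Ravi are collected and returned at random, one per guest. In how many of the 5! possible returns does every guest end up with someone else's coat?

44

Let Aᵢ be the assignments in which guest i gets their own coat. We want the size of the complement of A₁∪…∪A_5.
By inclusion–exclusion this is Σ_{j=0}^{5} (−1)^j C(5,j)·(5−j)!.
Computing: 120 − 120 + 60 − 20 + 5 − 1 = 44.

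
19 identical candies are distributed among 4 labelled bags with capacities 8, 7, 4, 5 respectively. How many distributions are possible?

Without the upper bounds there are C(22,3) = 1540 ways to split 19 among 4 bags.
Subtract solutions that violate a single cap (substitute x_i' = x_i − (cap_i+1)): x_1 ≥ 9 gives C(13,3) = 286; x_2 ≥ 8 gives C(14,3) = 364; x_3 ≥ 5 gives C(17,3) = 680; x_4 ≥ 6 gives C(16,3) = 560. Together 1890.
Add back pairs where two caps are both exceeded: 10 + 56 + 35 + 84 + 56 + 165 = 406.
Subtract triples: 0 + 0 + 0 + 1 = 1.
By inclusion–exclusion the count is 1540 − 1890 + 406 − 1 = 55.

55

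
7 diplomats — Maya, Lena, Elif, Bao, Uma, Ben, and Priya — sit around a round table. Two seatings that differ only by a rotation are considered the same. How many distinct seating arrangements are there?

720

Around a circle, 7 distinct people have 7!/7 = (6)! = 720 rotationally distinct seatings.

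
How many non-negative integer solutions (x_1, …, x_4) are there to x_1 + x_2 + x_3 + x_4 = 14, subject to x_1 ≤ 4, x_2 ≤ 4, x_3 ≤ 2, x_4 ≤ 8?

Without the upper bounds there are C(17,3) = 680 ways to split 14 among 4 variables.
Subtract solutions that violate a single cap (substitute x_i' = x_i − (cap_i+1)): x_1 ≥ 5 gives C(12,3) = 220; x_2 ≥ 5 gives C(12,3) = 220; x_3 ≥ 3 gives C(14,3) = 364; x_4 ≥ 9 gives C(8,3) = 56. Together 860.
Add back pairs where two caps are both exceeded: 35 + 84 + 1 + 84 + 1 + 10 = 215.
Subtract triples: 4 + 0 + 0 + 0 = 4.
By inclusion–exclusion the count is 680 − 860 + 215 − 4 = 31.

31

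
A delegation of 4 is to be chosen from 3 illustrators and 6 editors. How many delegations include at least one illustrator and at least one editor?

111

Unrestricted: C(9,4) = 126 ways to pick any 4 of the 9.
Selections missing a whole group: no illustrators → C(6,4) = 15; no editors → C(3,4) = 0.
Both groups omitted at once is impossible, so 126 − 15 = 111.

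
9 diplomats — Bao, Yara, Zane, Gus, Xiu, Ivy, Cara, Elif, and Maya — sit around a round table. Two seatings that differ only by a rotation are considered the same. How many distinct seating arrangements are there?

Seat Bao anywhere (absorbing the rotational symmetry), then permute the other 8: (8)! = 40320.

40320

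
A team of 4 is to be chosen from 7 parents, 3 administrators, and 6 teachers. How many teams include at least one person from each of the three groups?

Unrestricted: C(16,4) = 1820 ways to pick any 4 of the 16.
Selections missing a whole group: no parents → C(9,4) = 126; no administrators → C(13,4) = 715; no teachers → C(10,4) = 210.
Add back selections omitting two groups (i.e. drawn from a single group): C(7,4) + C(3,4) + C(6,4) = 50.
By inclusion–exclusion: 1820 − 1051 + 50 = 819.

819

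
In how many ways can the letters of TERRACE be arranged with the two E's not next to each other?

900

Total arrangements of TERRACE: 7!/(2!·2!) = 1260.
If the two E's are adjacent, glue them into one block, leaving 6 items to arrange: (6)!/(2!) = 360 ways.
Subtracting, 1260 − 360 = 900 arrangements keep the E's apart.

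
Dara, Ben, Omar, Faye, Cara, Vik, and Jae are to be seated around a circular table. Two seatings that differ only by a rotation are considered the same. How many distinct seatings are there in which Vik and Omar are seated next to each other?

240

Glue Vik and Omar into a block (2 internal orders). Seating 6 units around a circle gives (5)! arrangements.
So 2 × (5)! = 2 × 120 = 240.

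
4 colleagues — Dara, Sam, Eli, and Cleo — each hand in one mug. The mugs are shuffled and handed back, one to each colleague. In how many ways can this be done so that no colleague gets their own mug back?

Let Aᵢ be the assignments in which colleague i gets their own mug. We want the size of the complement of A₁∪…∪A_4.
By inclusion–exclusion this is Σ_{j=0}^{4} (−1)^j C(4,j)·(4−j)!.
Computing: 24 − 24 + 12 − 4 + 1 = 9.

9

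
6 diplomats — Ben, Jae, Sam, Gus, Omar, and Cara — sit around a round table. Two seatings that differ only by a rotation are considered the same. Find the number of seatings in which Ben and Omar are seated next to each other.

48

Treat {Ben, Omar} as one unit (2 internal orders) and seat the resulting 5 units around the table: (4)! circular arrangements.
So 2 × (4)! = 2 × 24 = 48.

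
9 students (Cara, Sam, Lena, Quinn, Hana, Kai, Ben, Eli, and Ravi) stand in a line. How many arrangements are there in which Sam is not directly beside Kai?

There are 9! = 362880 arrangements in all. If Sam and Kai are adjacent, merging them into one block gives 2·(8)! = 80640 arrangements.
So 362880 − 80640 = 282240 arrangements keep them apart.

282240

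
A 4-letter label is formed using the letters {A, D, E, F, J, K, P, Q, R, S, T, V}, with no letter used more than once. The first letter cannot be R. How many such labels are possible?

10890

The first letter has 12−1 = 11 choices (anything except R).
The remaining 3 letters are filled from the other 11 symbols without repetition: 11 × 10 × 9 = 990.
Total: 11 × 990 = 10890.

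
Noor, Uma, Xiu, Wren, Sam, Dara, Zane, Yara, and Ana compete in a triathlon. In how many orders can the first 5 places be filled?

15120

There are 9 choices for 1st place, 8 for 2nd, and so on down to 5 for position 5.
That gives 9 × 8 × 7 × 6 × 5 = 15120.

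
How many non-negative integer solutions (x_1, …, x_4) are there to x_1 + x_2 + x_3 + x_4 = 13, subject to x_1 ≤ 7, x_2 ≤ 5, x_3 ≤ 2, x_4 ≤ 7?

97

By stars and bars, unrestricted non-negative solutions to x_1+…+x_4 = 13 number C(13+3,3) = 560.
Subtract solutions that violate a single cap (substitute x_i' = x_i − (cap_i+1)): x_1 ≥ 8 gives C(8,3) = 56; x_2 ≥ 6 gives C(10,3) = 120; x_3 ≥ 3 gives C(13,3) = 286; x_4 ≥ 8 gives C(8,3) = 56. Together 518.
Add back pairs where two caps are both exceeded: 0 + 10 + 0 + 35 + 0 + 10 = 55.
By inclusion–exclusion the count is 560 − 518 + 55 = 97.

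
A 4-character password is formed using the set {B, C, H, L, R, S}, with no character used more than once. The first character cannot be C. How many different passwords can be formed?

The first character has 6−1 = 5 choices (anything except C).
The remaining 3 characters are filled from the other 5 symbols without repetition: 5 × 4 × 3 = 60.
Total: 5 × 60 = 300.

300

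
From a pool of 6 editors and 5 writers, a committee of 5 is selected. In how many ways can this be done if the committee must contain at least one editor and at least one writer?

455

With no constraint there are C(11,5) = 462 possible selections.
Subtract selections that omit an entire group: no editors → C(5,5) = 1; no writers → C(6,5) = 6.
Both groups omitted at once is impossible, so 462 − 7 = 455.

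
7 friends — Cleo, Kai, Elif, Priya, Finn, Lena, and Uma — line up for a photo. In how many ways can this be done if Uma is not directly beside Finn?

There are 7! = 5040 arrangements in all. If Uma and Finn are adjacent, merging them into one block gives 2·(6)! = 1440 arrangements.
So 5040 − 1440 = 3600 arrangements keep them apart.

3600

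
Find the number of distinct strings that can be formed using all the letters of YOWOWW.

60

The 6 letters of YOWOWW have repeats: O appearing twice and W appearing 3 times.
The number of distinct arrangements is 6!/(3!·2!) = 720/12 = 60.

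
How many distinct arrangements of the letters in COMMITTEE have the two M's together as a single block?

10080

Treat the 2 copies of M as a single block. The multiset to arrange is then {MM, C, E, E, I, O, T, T}, 8 items in all.
That gives (8)!/(2!·2!) = 10080 arrangements.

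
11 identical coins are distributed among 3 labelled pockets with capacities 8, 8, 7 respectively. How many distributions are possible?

56

By stars and bars, unrestricted non-negative solutions to x_1+…+x_3 = 11 number C(11+2,2) = 78.
Subtract solutions that violate a single cap (substitute x_i' = x_i − (cap_i+1)): x_1 ≥ 9 gives C(4,2) = 6; x_2 ≥ 9 gives C(4,2) = 6; x_3 ≥ 8 gives C(5,2) = 10. Together 22.
No two caps can be exceeded simultaneously, so the pair terms are all 0.
By inclusion–exclusion the count is 78 − 22 + 0 = 56.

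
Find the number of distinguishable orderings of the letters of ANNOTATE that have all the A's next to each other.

Treat the 2 copies of A as a single block. The multiset to arrange is then {AA, E, N, N, O, T, T}, 7 items in all.
That gives (7)!/(2!·2!) = 1260 arrangements.

1260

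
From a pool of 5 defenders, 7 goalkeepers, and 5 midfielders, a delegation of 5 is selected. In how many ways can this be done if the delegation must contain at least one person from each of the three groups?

Total 5-person selections from all 17: C(17,5) = 6188.
Selections missing a whole group: no defenders → C(12,5) = 792; no goalkeepers → C(10,5) = 252; no midfielders → C(12,5) = 792.
Add back selections omitting two groups (i.e. drawn from a single group): C(5,5) + C(7,5) + C(5,5) = 23.
By inclusion–exclusion: 6188 − 1836 + 23 = 4375.

4375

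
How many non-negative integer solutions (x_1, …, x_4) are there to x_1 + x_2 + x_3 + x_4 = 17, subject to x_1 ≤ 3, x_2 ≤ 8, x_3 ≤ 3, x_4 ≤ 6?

20

Ignoring the caps, the number of non-negative solutions to x_1+…+x_4 = 17 is C(20,3) = 1140.
Subtract solutions that violate a single cap (substitute x_i' = x_i − (cap_i+1)): x_1 ≥ 4 gives C(16,3) = 560; x_2 ≥ 9 gives C(11,3) = 165; x_3 ≥ 4 gives C(16,3) = 560; x_4 ≥ 7 gives C(13,3) = 286. Together 1571.
Add back pairs where two caps are both exceeded: 35 + 220 + 84 + 35 + 4 + 84 = 462.
Subtract triples: 1 + 0 + 10 + 0 = 11.
By inclusion–exclusion the count is 1140 − 1571 + 462 − 11 = 20.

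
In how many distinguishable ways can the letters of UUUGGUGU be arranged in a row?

56

The 8 letters of UUUGGUGU have repeats: G appearing 3 times and U appearing 5 times.
So there are 8! / (5!·3!) = 56 distinguishable arrangements.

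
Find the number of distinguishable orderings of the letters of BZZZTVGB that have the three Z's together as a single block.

360

Treat the 3 copies of Z as a single block. The multiset to arrange is then {ZZZ, B, B, G, T, V}, 6 items in all.
That gives (6)!/(2!) = 360 arrangements.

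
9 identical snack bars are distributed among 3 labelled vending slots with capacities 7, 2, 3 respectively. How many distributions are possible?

Ignoring the caps, the number of non-negative solutions to x_1+…+x_3 = 9 is C(11,2) = 55.
Subtract solutions that violate a single cap (substitute x_i' = x_i − (cap_i+1)): x_1 ≥ 8 gives C(3,2) = 3; x_2 ≥ 3 gives C(8,2) = 28; x_3 ≥ 4 gives C(7,2) = 21. Together 52.
Add back pairs where two caps are both exceeded: 0 + 0 + 6 = 6.
By inclusion–exclusion the count is 55 − 52 + 6 = 9.

9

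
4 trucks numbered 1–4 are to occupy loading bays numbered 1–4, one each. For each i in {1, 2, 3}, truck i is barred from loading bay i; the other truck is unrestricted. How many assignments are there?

11

Let Aᵢ (for i ∈ {1, 2, 3}) be the placements that put truck i in its forbidden loading bay. Any j of these fix j positions, leaving (4−j)! ways to fill the rest, and there are C(3,j) ways to pick which j.
By inclusion–exclusion, the number of valid placements is Σ_{j=0}^{3} (−1)^j C(3,j)·(4−j)!.
Computing: 24 − 18 + 6 − 1 = 11.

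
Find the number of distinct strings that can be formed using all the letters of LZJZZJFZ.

840

Letter multiplicities in LZJZZJFZ: F×1, J×2, L×1, Z×4.
So there are 8! / (4!·2!) = 840 distinguishable arrangements.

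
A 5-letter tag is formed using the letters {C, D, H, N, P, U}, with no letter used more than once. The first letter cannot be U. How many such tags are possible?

600

The first letter has 6−1 = 5 choices (anything except U).
The remaining 4 letters are filled from the other 5 symbols without repetition: 5 × 4 × 3 × 2 = 120.
Total: 5 × 120 = 600.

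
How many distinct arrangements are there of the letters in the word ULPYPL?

180

Letter multiplicities in ULPYPL: L×2, P×2, U×1, Y×1.
The number of distinct arrangements is 6!/(2!·2!) = 720/4 = 180.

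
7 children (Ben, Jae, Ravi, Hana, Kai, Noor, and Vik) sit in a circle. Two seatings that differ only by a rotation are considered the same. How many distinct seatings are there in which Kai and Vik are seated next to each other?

Treat {Kai, Vik} as one unit (2 internal orders) and seat the resulting 6 units around the table: (5)! circular arrangements.
So 2 × (5)! = 2 × 120 = 240.

240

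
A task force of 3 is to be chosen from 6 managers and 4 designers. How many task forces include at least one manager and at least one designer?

96

Total 3-person selections from all 10: C(10,3) = 120.
Selections missing a whole group: no managers → C(4,3) = 4; no designers → C(6,3) = 20.
Both groups omitted at once is impossible, so 120 − 24 = 96.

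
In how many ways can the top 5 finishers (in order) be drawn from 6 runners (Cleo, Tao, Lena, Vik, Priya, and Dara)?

There are 6 choices for 1st place, 5 for 2nd, and so on down to 2 for position 5.
That gives 6 × 5 × 4 × 3 × 2 = 720.

720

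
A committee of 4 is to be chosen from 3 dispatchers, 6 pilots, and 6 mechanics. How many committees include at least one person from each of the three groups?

Total 4-person selections from all 15: C(15,4) = 1365.
Selections missing a whole group: no dispatchers → C(12,4) = 495; no pilots → C(9,4) = 126; no mechanics → C(9,4) = 126.
Add back selections omitting two groups (i.e. drawn from a single group): C(3,4) + C(6,4) + C(6,4) = 30.
By inclusion–exclusion: 1365 − 747 + 30 = 648.

648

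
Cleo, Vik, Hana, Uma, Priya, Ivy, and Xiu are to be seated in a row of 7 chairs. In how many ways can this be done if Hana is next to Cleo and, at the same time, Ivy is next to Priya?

480

Treat {Hana,Cleo} as one block (2 orders) and {Ivy,Priya} as another (2 orders).
That leaves 5 units to arrange: 2 × 2 × 5! = 4 × 120 = 480.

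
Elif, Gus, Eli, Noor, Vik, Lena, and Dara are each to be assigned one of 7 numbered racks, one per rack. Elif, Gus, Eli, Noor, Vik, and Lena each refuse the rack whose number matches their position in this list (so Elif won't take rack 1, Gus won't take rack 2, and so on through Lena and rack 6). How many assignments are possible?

Let Aᵢ (for 1 ≤ i ≤ 6) be the placements that put person i in their forbidden rack. Any j of these fix j positions, leaving (7−j)! ways to fill the rest, and there are C(6,j) ways to pick which j.
By inclusion–exclusion, the number of valid placements is Σ_{j=0}^{6} (−1)^j C(6,j)·(7−j)!.
Computing: 5040 − 4320 + 1800 − 480 + 90 − 12 + 1 = 2119.

2119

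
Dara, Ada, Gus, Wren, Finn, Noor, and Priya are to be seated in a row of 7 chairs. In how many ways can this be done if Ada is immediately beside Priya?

1440

Glue Ada and Priya into one block (2 internal orders), leaving 6 units to arrange in a row.
That gives 2 × 6! = 2 × 720 = 1440.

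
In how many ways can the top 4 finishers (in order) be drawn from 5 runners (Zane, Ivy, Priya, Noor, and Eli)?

120

There are 5 choices for 1st place, 4 for 2nd, and so on down to 2 for position 4.
That gives 5 × 4 × 3 × 2 = 120.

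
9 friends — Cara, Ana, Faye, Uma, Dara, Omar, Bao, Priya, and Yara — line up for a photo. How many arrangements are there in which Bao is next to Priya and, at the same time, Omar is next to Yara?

20160

Treat {Bao,Priya} as one block (2 orders) and {Omar,Yara} as another (2 orders).
That leaves 7 units to arrange: 2 × 2 × 7! = 4 × 5040 = 20160.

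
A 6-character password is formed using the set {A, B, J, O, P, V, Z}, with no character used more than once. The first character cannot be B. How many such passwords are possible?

4320

The first character has 7−1 = 6 choices (anything except B).
The remaining 5 characters are filled from the other 6 symbols without repetition: 6 × 5 × 4 × 3 × 2 = 720.
Total: 6 × 720 = 4320.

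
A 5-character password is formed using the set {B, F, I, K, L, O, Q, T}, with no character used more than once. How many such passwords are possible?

This is a permutation of 5 out of 8: P(8,5) = 8!/3!.
That product is 8 × 7 × 6 × 5 × 4 = 6720.

6720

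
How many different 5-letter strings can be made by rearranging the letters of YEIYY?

20

YEIYY has 5 letters with Y appearing 3 times.
Dividing 5! = 120 by 3! = 6 for the repeated letters gives 20.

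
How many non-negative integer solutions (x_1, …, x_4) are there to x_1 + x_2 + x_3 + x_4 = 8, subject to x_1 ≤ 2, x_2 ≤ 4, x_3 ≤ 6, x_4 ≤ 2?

41

Without the upper bounds there are C(11,3) = 165 ways to split 8 among 4 variables.
Subtract solutions that violate a single cap (substitute x_i' = x_i − (cap_i+1)): x_1 ≥ 3 gives C(8,3) = 56; x_2 ≥ 5 gives C(6,3) = 20; x_3 ≥ 7 gives C(4,3) = 4; x_4 ≥ 3 gives C(8,3) = 56. Together 136.
Add back pairs where two caps are both exceeded: 1 + 0 + 10 + 0 + 1 + 0 = 12.
By inclusion–exclusion the count is 165 − 136 + 12 = 41.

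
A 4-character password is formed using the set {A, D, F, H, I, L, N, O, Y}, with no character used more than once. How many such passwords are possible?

3024

This is a permutation of 4 out of 9: P(9,4) = 9!/5!.
That product is 9 × 8 × 7 × 6 = 3024.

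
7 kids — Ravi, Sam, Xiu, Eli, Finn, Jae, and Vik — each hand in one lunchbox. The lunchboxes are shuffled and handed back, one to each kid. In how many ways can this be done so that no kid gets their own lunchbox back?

Count assignments avoiding every fixed point. For any j of the 7 kids fixed to their own lunchbox, the other 7−j can be arranged in (7−j)! ways.
By inclusion–exclusion this is Σ_{j=0}^{7} (−1)^j C(7,j)·(7−j)!.
Computing: 5040 − 5040 + 2520 − 840 + 210 − 42 + 7 − 1 = 1854.

1854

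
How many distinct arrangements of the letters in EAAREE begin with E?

30

Fix E in the first position and arrange the remaining 5 letters.
Those 5 letters have A appearing twice and E appearing twice, giving (5)!/(2!·2!) = 30.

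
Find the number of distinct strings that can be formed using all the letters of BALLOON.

1260

Letter multiplicities in BALLOON: A×1, B×1, L×2, N×1, O×2.
The number of distinct arrangements is 7!/(2!·2!) = 5040/4 = 1260.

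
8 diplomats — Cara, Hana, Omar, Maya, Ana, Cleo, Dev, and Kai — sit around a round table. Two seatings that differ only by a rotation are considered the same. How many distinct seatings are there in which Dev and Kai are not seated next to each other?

3600

All circular seatings of 8 people number (7)! = 5040.
Seatings with Dev beside Kai: treat them as a block with 2 internal orders, giving 2 × (6)! = 1440.
Subtracting, 5040 − 1440 = 3600.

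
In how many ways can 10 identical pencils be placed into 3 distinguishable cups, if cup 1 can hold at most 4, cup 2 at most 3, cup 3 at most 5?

6

By stars and bars, unrestricted non-negative solutions to x_1+…+x_3 = 10 number C(10+2,2) = 66.
Subtract solutions that violate a single cap (substitute x_i' = x_i − (cap_i+1)): x_1 ≥ 5 gives C(7,2) = 21; x_2 ≥ 4 gives C(8,2) = 28; x_3 ≥ 6 gives C(6,2) = 15. Together 64.
Add back pairs where two caps are both exceeded: 3 + 0 + 1 = 4.
By inclusion–exclusion the count is 66 − 64 + 4 = 6.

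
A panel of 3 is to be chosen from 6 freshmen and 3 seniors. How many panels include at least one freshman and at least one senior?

With no constraint there are C(9,3) = 84 possible selections.
Subtract selections that omit an entire group: no freshmen → C(3,3) = 1; no seniors → C(6,3) = 20.
Both groups omitted at once is impossible, so 84 − 21 = 63.

63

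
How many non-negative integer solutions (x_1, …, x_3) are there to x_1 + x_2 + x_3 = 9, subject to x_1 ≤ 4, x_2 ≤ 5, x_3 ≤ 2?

By stars and bars, unrestricted non-negative solutions to x_1+…+x_3 = 9 number C(9+2,2) = 55.
Subtract solutions that violate a single cap (substitute x_i' = x_i − (cap_i+1)): x_1 ≥ 5 gives C(6,2) = 15; x_2 ≥ 6 gives C(5,2) = 10; x_3 ≥ 3 gives C(8,2) = 28. Together 53.
Add back pairs where two caps are both exceeded: 0 + 3 + 1 = 4.
By inclusion–exclusion the count is 55 − 53 + 4 = 6.

6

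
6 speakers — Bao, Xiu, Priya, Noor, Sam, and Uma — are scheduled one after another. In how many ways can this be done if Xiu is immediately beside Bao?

240

Place the 4 others and the Xiu-Bao pair as 5 objects in a line; the pair has 2 internal arrangements.
That gives 2 × 5! = 2 × 120 = 240.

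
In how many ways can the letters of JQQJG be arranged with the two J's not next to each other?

Total arrangements of JQQJG: 5!/(2!·2!) = 30.
If the two J's are adjacent, glue them into one block, leaving 4 items to arrange: (4)!/(2!) = 12 ways.
Subtracting, 30 − 12 = 18 arrangements keep the J's apart.

18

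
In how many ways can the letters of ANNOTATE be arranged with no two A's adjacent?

There are 8!/(2!·2!·2!) = 5040 arrangements of ANNOTATE in total.
Arrangements with the A's together: treat AA as one letter, giving (7)!/(2!·2!) = 1260.
Subtracting, 5040 − 1260 = 3780 arrangements keep the A's apart.

3780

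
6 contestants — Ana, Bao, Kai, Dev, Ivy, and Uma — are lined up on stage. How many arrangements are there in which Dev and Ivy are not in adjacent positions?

Of the 6! = 720 arrangements, those with Dev and Ivy adjacent number 2 × 5! = 240 (treat the pair as a block with 2 internal orders).
So 720 − 240 = 480 arrangements keep them apart.

480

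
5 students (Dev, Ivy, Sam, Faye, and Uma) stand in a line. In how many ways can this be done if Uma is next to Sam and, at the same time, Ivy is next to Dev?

24

Treat {Uma,Sam} as one block (2 orders) and {Ivy,Dev} as another (2 orders).
That leaves 3 units to arrange: 2 × 2 × 3! = 4 × 6 = 24.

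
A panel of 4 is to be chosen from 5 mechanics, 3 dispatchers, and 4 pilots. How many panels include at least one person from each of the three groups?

270

Total 4-person selections from all 12: C(12,4) = 495.
Subtract selections that omit an entire group: no mechanics → C(7,4) = 35; no dispatchers → C(9,4) = 126; no pilots → C(8,4) = 70.
Add back selections omitting two groups (i.e. drawn from a single group): C(5,4) + C(3,4) + C(4,4) = 6.
By inclusion–exclusion: 495 − 231 + 6 = 270.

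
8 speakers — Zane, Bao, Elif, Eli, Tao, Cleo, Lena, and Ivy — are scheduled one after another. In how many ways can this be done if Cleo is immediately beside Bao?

Place the 6 others and the Cleo-Bao pair as 7 objects in a line; the pair has 2 internal arrangements.
That gives 2 × 7! = 2 × 5040 = 10080.

10080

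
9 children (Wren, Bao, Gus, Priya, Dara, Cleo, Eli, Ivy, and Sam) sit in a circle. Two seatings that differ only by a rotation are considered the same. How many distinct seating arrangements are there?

40320

Around a circle, 9 distinct people have 9!/9 = (8)! = 40320 rotationally distinct seatings.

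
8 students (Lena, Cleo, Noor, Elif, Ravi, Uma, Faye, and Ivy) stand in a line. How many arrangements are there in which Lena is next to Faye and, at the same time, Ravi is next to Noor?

Treat {Lena,Faye} as one block (2 orders) and {Ravi,Noor} as another (2 orders).
That leaves 6 units to arrange: 2 × 2 × 6! = 4 × 720 = 2880.

2880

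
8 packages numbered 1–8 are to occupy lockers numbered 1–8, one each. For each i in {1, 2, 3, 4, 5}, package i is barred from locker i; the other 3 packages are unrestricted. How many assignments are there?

21234

Let Aᵢ (for 1 ≤ i ≤ 5) be the placements that put package i in its forbidden locker. Any j of these fix j positions, leaving (8−j)! ways to fill the rest, and there are C(5,j) ways to pick which j.
By inclusion–exclusion, the number of valid placements is Σ_{j=0}^{5} (−1)^j C(5,j)·(8−j)!.
Computing: 40320 − 25200 + 7200 − 1200 + 120 − 6 = 21234.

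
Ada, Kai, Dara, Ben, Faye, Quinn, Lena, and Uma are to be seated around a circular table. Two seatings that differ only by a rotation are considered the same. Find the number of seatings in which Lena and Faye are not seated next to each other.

Without the restriction there are (7)! = 5040 seatings.
Seatings with Lena beside Faye: treat them as a block with 2 internal orders, giving 2 × (6)! = 1440.
Subtracting, 5040 − 1440 = 3600.

3600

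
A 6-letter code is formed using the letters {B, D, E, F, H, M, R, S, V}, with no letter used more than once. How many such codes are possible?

60480

With no repetition, fill the 6 letters in order: 9 choices, then 8, down to 4.
That product is 9 × 8 × 7 × 6 × 5 × 4 = 60480.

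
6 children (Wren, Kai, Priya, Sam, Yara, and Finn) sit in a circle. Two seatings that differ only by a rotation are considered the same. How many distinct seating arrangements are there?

120

Seat Wren anywhere (absorbing the rotational symmetry), then permute the other 5: (5)! = 120.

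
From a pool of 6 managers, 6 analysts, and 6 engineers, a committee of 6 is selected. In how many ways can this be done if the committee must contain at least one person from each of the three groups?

15795

Unrestricted: C(18,6) = 18564 ways to pick any 6 of the 18.
Selections missing a whole group: no managers → C(12,6) = 924; no analysts → C(12,6) = 924; no engineers → C(12,6) = 924.
Add back selections omitting two groups (i.e. drawn from a single group): C(6,6) + C(6,6) + C(6,6) = 3.
By inclusion–exclusion: 18564 − 2772 + 3 = 15795.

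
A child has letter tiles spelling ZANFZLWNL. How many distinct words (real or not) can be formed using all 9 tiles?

The 9 letters of ZANFZLWNL have repeats: L appearing twice, N appearing twice, and Z appearing twice.
The number of distinct arrangements is 9!/(2!·2!·2!) = 362880/8 = 45360.

45360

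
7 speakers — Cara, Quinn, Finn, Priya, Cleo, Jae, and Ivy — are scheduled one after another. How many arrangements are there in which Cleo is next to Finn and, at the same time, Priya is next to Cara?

Treat {Cleo,Finn} as one block (2 orders) and {Priya,Cara} as another (2 orders).
That leaves 5 units to arrange: 2 × 2 × 5! = 4 × 120 = 480.

480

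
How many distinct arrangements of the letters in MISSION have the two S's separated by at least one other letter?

900

Total arrangements of MISSION: 7!/(2!·2!) = 1260.
If the two S's are adjacent, glue them into one block, leaving 6 items to arrange: (6)!/(2!) = 360 ways.
Hence 1260 − 360 = 900.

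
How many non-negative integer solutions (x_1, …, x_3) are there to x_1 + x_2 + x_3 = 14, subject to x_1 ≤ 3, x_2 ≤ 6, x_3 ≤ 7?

By stars and bars, unrestricted non-negative solutions to x_1+…+x_3 = 14 number C(14+2,2) = 120.
Subtract solutions that violate a single cap (substitute x_i' = x_i − (cap_i+1)): x_1 ≥ 4 gives C(12,2) = 66; x_2 ≥ 7 gives C(9,2) = 36; x_3 ≥ 8 gives C(8,2) = 28. Together 130.
Add back pairs where two caps are both exceeded: 10 + 6 + 0 = 16.
By inclusion–exclusion the count is 120 − 130 + 16 = 6.

6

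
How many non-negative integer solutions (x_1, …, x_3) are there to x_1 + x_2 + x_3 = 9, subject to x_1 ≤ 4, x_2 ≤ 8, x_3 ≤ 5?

Ignoring the caps, the number of non-negative solutions to x_1+…+x_3 = 9 is C(11,2) = 55.
Subtract solutions that violate a single cap (substitute x_i' = x_i − (cap_i+1)): x_1 ≥ 5 gives C(6,2) = 15; x_2 ≥ 9 gives C(2,2) = 1; x_3 ≥ 6 gives C(5,2) = 10. Together 26.
No two caps can be exceeded simultaneously, so the pair terms are all 0.
By inclusion–exclusion the count is 55 − 26 + 0 = 29.

29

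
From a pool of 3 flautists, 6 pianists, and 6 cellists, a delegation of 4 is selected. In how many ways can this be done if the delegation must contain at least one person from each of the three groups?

Total 4-person selections from all 15: C(15,4) = 1365.
Subtract selections that omit an entire group: no flautists → C(12,4) = 495; no pianists → C(9,4) = 126; no cellists → C(9,4) = 126.
Add back selections omitting two groups (i.e. drawn from a single group): C(3,4) + C(6,4) + C(6,4) = 30.
By inclusion–exclusion: 1365 − 747 + 30 = 648.

648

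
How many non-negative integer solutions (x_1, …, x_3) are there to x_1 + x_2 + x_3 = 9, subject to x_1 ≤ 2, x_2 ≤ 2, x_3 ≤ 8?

By stars and bars, unrestricted non-negative solutions to x_1+…+x_3 = 9 number C(9+2,2) = 55.
Subtract solutions that violate a single cap (substitute x_i' = x_i − (cap_i+1)): x_1 ≥ 3 gives C(8,2) = 28; x_2 ≥ 3 gives C(8,2) = 28; x_3 ≥ 9 gives C(2,2) = 1. Together 57.
Add back pairs where two caps are both exceeded: 10 + 0 + 0 = 10.
By inclusion–exclusion the count is 55 − 57 + 10 = 8.

8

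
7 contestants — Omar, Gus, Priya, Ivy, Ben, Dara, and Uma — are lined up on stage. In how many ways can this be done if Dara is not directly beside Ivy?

3600

Of the 7! = 5040 arrangements, those with Dara and Ivy adjacent number 2 × 6! = 1440 (treat the pair as a block with 2 internal orders).
Complementary counting: 5040 − 1440 = 3600.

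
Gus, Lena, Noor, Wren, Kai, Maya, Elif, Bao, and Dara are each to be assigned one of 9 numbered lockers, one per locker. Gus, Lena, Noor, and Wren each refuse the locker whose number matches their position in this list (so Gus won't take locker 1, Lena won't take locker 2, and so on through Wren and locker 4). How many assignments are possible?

229080

Let Aᵢ (for 1 ≤ i ≤ 4) be the placements that put person i in their forbidden locker. Any j of these fix j positions, leaving (9−j)! ways to fill the rest, and there are C(4,j) ways to pick which j.
By inclusion–exclusion, the number of valid placements is Σ_{j=0}^{4} (−1)^j C(4,j)·(9−j)!.
Computing: 362880 − 161280 + 30240 − 2880 + 120 = 229080.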